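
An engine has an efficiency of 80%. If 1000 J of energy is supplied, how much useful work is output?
W_out = η·W_in = 0.8·1000 = 800.0 J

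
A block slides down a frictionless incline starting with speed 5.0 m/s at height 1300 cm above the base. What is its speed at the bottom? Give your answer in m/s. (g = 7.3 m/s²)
Convert to SI: v₀ = 5.0 m/s, h = 13.0 m
½mv₀² + mgh = ½mv² ⇒ v = √(v₀² + 2gh) = √(5.0² + 2·7.3·13.0) = 14.66 m/s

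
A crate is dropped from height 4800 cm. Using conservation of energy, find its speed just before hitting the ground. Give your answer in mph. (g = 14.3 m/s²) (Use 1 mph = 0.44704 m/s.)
Convert to SI: h = 48.0 m
mgh = ½mv² ⇒ v = √(2gh) = √(2·14.3·48.0) = 37.0513 m/s = 82.88 mph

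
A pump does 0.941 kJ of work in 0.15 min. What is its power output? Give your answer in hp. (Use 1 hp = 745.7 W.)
Convert to SI: W = 941.0 J, t = 9.0 s
P = W/t = 941.0/9.0 = 104.556 W = 0.1402 hp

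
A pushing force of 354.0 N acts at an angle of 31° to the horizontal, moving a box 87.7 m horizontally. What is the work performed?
W = F·d·cosθ = (354.0)(87.7)cos(31°) = 26610 J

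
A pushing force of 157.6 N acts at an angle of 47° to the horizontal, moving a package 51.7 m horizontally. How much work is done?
W = F·d·cosθ = (157.6)(51.7)cos(47°) = 5557 J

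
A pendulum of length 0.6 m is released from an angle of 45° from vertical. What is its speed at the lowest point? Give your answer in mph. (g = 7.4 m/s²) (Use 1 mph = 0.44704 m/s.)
h = L(1 − cosθ) = 0.6(1 − cos45°) = 0.175736 m
v = √(2gh) = √(2·7.4·0.175736) = 1.61273 m/s = 3.608 mph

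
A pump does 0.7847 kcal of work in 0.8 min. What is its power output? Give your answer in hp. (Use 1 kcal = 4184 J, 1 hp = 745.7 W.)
Convert to SI: W = 3283.18 J, t = 48.0 s
P = W/t = 3283.18/48.0 = 68.3997 W = 0.09173 hp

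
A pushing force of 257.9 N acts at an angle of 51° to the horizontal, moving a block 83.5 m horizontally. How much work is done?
W = F·d·cosθ = (257.9)(83.5)cos(51°) = 13550 J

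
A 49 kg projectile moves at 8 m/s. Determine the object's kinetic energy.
KE = ½mv² = ½(49)(8)² = 1568.0 J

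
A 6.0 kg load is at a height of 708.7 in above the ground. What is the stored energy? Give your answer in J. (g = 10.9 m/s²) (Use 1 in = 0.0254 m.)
Convert to SI: m = 6.0 kg, h = 18.001 m
PE = mgh = (6.0)(10.9)(18.001) = 1177 J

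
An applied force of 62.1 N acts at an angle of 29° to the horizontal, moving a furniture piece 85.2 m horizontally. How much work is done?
W = F·d·cosθ = (62.1)(85.2)cos(29°) = 4628 J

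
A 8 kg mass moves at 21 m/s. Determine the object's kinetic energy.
KE = ½mv² = ½(8)(21)² = 1764.0 J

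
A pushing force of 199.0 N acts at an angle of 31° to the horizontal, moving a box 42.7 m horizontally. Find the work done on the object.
W = F·d·cosθ = (199.0)(42.7)cos(31°) = 7284 J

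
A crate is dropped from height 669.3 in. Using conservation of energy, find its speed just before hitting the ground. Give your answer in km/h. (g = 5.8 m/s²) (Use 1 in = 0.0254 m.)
Convert to SI: h = 17.0002 m
mgh = ½mv² ⇒ v = √(2gh) = √(2·5.8·17.0002) = 14.0429 m/s = 50.55 km/h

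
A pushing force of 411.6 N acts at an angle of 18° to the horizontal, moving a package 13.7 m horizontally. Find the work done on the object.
W = F·d·cosθ = (411.6)(13.7)cos(18°) = 5363 J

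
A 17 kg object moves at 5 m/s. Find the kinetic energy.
KE = ½mv² = ½(17)(5)² = 212.5 J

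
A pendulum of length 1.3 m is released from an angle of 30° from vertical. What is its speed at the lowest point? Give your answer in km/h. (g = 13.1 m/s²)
h = L(1 − cosθ) = 1.3(1 − cos30°) = 0.174167 m
v = √(2gh) = √(2·13.1·0.174167) = 2.13616 m/s = 7.69 km/h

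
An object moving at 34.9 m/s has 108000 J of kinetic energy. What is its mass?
m = 2·KE/v² = 2·108000/(34.9)² = 177.3 kg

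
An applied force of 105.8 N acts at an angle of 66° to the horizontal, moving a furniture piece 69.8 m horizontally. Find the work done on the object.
W = F·d·cosθ = (105.8)(69.8)cos(66°) = 3004 J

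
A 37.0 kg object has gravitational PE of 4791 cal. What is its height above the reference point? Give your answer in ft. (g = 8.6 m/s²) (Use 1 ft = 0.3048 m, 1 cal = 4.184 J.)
Convert to SI: m = 37.0 kg, PE = 20045.5 J
h = PE/(mg) = 20045.5/(37.0·8.6) = 62.9967 m = 206.7 ft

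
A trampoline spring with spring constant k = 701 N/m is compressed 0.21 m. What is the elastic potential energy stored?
PE = ½kx² = ½(701)(0.21)² = 15.46 J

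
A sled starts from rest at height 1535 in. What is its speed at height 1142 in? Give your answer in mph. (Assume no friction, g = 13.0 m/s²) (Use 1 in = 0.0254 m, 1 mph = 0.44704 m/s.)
Convert to SI: h₁−h₂ = 9.9822 m
mgh₁ = mgh₂ + ½mv² ⇒ v = √(2g(h₁−h₂)) = √(2·13.0·9.9822) = 16.1102 m/s = 36.04 mph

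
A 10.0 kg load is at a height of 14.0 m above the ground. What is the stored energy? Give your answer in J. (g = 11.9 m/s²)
PE = mgh = (10.0)(11.9)(14.0) = 1666 J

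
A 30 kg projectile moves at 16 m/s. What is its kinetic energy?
KE = ½mv² = ½(30)(16)² = 3840.0 J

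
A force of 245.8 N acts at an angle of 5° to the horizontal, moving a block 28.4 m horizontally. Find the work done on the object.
W = F·d·cosθ = (245.8)(28.4)cos(5°) = 6954 J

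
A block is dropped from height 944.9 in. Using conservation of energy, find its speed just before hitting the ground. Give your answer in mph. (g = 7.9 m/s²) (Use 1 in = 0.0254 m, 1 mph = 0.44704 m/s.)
Convert to SI: h = 24.0005 m
mgh = ½mv² ⇒ v = √(2gh) = √(2·7.9·24.0005) = 19.4732 m/s = 43.56 mph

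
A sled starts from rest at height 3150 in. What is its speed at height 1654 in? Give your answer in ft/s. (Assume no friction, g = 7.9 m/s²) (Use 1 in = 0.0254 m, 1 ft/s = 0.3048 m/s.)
Convert to SI: h₁−h₂ = 37.9984 m
mgh₁ = mgh₂ + ½mv² ⇒ v = √(2g(h₁−h₂)) = √(2·7.9·37.9984) = 24.5025 m/s = 80.39 ft/s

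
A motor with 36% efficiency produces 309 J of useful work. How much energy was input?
W_in = W_out/η = 309/0.36 = 858.3 J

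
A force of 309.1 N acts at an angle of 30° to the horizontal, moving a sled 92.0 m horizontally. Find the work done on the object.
W = F·d·cosθ = (309.1)(92.0)cos(30°) = 24630 J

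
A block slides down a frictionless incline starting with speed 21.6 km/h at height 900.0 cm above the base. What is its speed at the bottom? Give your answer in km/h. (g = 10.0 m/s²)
Convert to SI: v₀ = 6.0 m/s, h = 9.0 m
½mv₀² + mgh = ½mv² ⇒ v = √(v₀² + 2gh) = √(6.0² + 2·10.0·9.0) = 14.6969 m/s = 52.91 km/h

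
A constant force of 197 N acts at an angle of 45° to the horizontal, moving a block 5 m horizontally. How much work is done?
W = F·d·cosθ = (197)(5)cos(45°) = 696.5 J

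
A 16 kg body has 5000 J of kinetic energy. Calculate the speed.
v = √(2·KE/m) = √(2·5000/16) = 25.0 m/s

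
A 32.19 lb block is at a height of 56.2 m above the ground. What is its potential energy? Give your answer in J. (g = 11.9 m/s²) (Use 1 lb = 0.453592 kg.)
Convert to SI: m = 14.6011 kg, h = 56.2 m
PE = mgh = (14.6011)(11.9)(56.2) = 9765 J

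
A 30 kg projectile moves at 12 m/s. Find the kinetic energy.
KE = ½mv² = ½(30)(12)² = 2160.0 J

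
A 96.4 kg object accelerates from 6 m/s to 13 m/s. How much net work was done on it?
W = ΔKE = ½m(v₂² − v₁²) = ½(96.4)(13² − 6²) = 6410.6 J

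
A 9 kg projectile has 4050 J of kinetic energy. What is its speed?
v = √(2·KE/m) = √(2·4050/9) = 30.0 m/s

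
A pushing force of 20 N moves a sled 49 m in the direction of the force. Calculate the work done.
W = F·d = (20)(49) = 980.0 J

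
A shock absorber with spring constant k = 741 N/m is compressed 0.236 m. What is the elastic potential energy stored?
PE = ½kx² = ½(741)(0.236)² = 20.64 J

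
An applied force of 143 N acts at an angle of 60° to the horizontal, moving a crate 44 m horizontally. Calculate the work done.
W = F·d·cosθ = (143)(44)cos(60°) = 3146 J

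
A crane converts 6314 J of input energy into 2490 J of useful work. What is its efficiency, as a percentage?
η = W_out/W_in = 2490/6314 = 39.44%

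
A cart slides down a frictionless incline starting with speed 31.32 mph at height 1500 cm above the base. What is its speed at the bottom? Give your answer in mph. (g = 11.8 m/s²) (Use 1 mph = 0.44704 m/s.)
Convert to SI: v₀ = 14.0013 m/s, h = 15.0 m
½mv₀² + mgh = ½mv² ⇒ v = √(v₀² + 2gh) = √(14.0013² + 2·11.8·15.0) = 23.4529 m/s = 52.46 mph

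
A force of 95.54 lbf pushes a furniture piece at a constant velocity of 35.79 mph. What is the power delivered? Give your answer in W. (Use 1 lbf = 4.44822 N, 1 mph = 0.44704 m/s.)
Convert to SI: F = 424.983 N, v = 15.9996 m/s
P = Fv = (424.983)(15.9996) = 6800 W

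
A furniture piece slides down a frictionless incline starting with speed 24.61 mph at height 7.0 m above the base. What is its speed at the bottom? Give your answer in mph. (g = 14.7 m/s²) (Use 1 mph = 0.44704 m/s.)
Convert to SI: v₀ = 11.0017 m/s, h = 7.0 m
½mv₀² + mgh = ½mv² ⇒ v = √(v₀² + 2gh) = √(11.0017² + 2·14.7·7.0) = 18.0786 m/s = 40.44 mph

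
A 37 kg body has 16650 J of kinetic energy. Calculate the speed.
v = √(2·KE/m) = √(2·16650/37) = 30.0 m/s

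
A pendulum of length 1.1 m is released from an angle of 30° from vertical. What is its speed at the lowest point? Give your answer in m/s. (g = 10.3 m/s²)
h = L(1 − cosθ) = 1.1(1 − cos30°) = 0.147372 m
v = √(2gh) = √(2·10.3·0.147372) = 1.742 m/s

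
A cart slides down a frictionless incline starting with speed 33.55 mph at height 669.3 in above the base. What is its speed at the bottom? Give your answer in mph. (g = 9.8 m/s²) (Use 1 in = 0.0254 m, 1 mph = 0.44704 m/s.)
Convert to SI: v₀ = 14.9982 m/s, h = 17.0002 m
½mv₀² + mgh = ½mv² ⇒ v = √(v₀² + 2gh) = √(14.9982² + 2·9.8·17.0002) = 23.6252 m/s = 52.85 mph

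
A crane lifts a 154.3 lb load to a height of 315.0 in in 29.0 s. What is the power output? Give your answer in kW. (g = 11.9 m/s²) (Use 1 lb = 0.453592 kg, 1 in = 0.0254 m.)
Convert to SI: m = 69.9892 kg, h = 8.001 m, t = 29.0 s
P = mgh/t = (69.9892)(11.9)(8.001)/29.0 = 229.787 W = 0.2298 kW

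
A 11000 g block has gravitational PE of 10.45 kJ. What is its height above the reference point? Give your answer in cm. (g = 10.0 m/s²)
Convert to SI: m = 11.0 kg, PE = 10450.0 J
h = PE/(mg) = 10450.0/(11.0·10.0) = 95.0 m = 9500 cm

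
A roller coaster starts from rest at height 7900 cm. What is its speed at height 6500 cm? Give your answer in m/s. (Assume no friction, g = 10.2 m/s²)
Convert to SI: h₁−h₂ = 14.0 m
mgh₁ = mgh₂ + ½mv² ⇒ v = √(2g(h₁−h₂)) = √(2·10.2·14.0) = 16.9 m/s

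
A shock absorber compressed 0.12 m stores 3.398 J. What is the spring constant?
k = 2·PE/x² = 2·3.398/(0.12)² = 471.9 N/m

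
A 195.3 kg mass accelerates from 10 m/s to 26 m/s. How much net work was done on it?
W = ΔKE = ½m(v₂² − v₁²) = ½(195.3)(26² − 10²) = 56246.4 J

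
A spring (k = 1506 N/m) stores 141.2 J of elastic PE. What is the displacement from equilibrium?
x = √(2·PE/k) = √(2·141.2/1506) = 0.433 m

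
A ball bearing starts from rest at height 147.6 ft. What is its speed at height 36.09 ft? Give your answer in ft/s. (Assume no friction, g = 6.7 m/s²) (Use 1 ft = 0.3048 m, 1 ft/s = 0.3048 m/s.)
Convert to SI: h₁−h₂ = 33.9882 m
mgh₁ = mgh₂ + ½mv² ⇒ v = √(2g(h₁−h₂)) = √(2·6.7·33.9882) = 21.3411 m/s = 70.02 ft/s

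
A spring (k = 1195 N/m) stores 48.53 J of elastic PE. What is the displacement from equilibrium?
x = √(2·PE/k) = √(2·48.53/1195) = 0.285 m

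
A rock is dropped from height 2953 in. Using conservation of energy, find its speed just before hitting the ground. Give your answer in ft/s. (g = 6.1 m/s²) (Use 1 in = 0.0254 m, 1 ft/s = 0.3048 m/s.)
Convert to SI: h = 75.0062 m
mgh = ½mv² ⇒ v = √(2gh) = √(2·6.1·75.0062) = 30.2502 m/s = 99.25 ft/s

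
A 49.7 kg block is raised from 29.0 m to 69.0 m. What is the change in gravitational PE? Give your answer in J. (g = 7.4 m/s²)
ΔPE = mgΔh = (49.7)(7.4)(40.0) = 14710 J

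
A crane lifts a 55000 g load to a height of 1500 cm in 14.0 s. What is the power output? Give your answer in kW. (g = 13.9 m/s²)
Convert to SI: m = 55.0 kg, h = 15.0 m, t = 14.0 s
P = mgh/t = (55.0)(13.9)(15.0)/14.0 = 819.107 W = 0.8191 kW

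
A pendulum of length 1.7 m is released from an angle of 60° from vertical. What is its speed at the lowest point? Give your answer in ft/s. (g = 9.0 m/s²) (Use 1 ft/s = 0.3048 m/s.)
h = L(1 − cosθ) = 1.7(1 − cos60°) = 0.85 m
v = √(2gh) = √(2·9.0·0.85) = 3.91152 m/s = 12.83 ft/s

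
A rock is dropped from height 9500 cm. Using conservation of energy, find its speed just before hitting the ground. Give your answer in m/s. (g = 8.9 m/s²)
Convert to SI: h = 95.0 m
mgh = ½mv² ⇒ v = √(2gh) = √(2·8.9·95.0) = 41.12 m/s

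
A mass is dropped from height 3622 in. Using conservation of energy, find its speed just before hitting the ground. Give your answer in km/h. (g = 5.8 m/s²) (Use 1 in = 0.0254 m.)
Convert to SI: h = 91.9988 m
mgh = ½mv² ⇒ v = √(2gh) = √(2·5.8·91.9988) = 32.6678 m/s = 117.6 km/h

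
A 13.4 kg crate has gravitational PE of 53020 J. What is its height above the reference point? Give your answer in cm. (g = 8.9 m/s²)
h = PE/(mg) = 53020.0/(13.4·8.9) = 444.575 m = 44460 cm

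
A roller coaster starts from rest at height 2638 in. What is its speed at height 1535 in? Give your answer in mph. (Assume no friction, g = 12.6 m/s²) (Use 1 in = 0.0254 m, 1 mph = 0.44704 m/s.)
Convert to SI: h₁−h₂ = 28.0162 m
mgh₁ = mgh₂ + ½mv² ⇒ v = √(2g(h₁−h₂)) = √(2·12.6·28.0162) = 26.5708 m/s = 59.44 mph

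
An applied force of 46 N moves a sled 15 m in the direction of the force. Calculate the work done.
W = F·d = (46)(15) = 690.0 J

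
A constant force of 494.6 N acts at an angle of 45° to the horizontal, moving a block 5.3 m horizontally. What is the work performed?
W = F·d·cosθ = (494.6)(5.3)cos(45°) = 1854 J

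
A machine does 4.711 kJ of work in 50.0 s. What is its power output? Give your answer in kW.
Convert to SI: W = 4711.0 J, t = 50.0 s
P = W/t = 4711.0/50.0 = 94.22 W = 0.09422 kW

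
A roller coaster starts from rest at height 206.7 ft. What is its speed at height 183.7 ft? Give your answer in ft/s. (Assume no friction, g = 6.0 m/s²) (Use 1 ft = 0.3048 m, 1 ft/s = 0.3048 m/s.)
Convert to SI: h₁−h₂ = 7.0104 m
mgh₁ = mgh₂ + ½mv² ⇒ v = √(2g(h₁−h₂)) = √(2·6.0·7.0104) = 9.17196 m/s = 30.09 ft/s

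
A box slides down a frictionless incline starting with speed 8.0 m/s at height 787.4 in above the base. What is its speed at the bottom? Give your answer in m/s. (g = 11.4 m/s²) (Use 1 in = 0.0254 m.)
Convert to SI: v₀ = 8.0 m/s, h = 20.0 m
½mv₀² + mgh = ½mv² ⇒ v = √(v₀² + 2gh) = √(8.0² + 2·11.4·20.0) = 22.8 m/s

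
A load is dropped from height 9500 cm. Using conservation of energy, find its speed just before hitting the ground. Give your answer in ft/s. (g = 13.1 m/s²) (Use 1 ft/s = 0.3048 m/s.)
Convert to SI: h = 95.0 m
mgh = ½mv² ⇒ v = √(2gh) = √(2·13.1·95.0) = 49.8899 m/s = 163.7 ft/s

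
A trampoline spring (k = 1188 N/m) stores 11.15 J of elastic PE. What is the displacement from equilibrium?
x = √(2·PE/k) = √(2·11.15/1188) = 0.137 m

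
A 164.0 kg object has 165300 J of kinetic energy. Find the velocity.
v = √(2·KE/m) = √(2·165300/164.0) = 44.9 m/s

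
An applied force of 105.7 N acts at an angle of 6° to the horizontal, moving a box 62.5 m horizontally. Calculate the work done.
W = F·d·cosθ = (105.7)(62.5)cos(6°) = 6570 J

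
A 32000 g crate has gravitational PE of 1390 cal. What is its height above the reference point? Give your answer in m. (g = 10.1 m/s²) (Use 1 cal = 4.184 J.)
Convert to SI: m = 32.0 kg, PE = 5815.76 J
h = PE/(mg) = 5815.76/(32.0·10.1) = 17.99 m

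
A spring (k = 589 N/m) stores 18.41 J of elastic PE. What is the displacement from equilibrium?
x = √(2·PE/k) = √(2·18.41/589) = 0.25 m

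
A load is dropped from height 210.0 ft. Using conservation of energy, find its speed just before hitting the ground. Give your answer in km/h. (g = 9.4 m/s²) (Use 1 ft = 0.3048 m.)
Convert to SI: h = 64.008 m
mgh = ½mv² ⇒ v = √(2gh) = √(2·9.4·64.008) = 34.6893 m/s = 124.9 km/h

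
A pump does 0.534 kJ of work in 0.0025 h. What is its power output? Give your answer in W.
Convert to SI: W = 534.0 J, t = 9.0 s
P = W/t = 534.0/9.0 = 59.33 W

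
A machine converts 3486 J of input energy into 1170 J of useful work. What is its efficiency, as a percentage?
η = W_out/W_in = 1170/3486 = 33.56%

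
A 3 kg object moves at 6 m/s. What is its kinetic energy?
KE = ½mv² = ½(3)(6)² = 54.0 J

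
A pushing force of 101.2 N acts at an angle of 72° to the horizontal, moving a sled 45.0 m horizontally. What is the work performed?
W = F·d·cosθ = (101.2)(45.0)cos(72°) = 1407 J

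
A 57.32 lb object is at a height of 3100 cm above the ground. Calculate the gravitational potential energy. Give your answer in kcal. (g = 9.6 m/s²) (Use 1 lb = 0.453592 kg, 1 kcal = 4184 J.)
Convert to SI: m = 25.9999 kg, h = 31.0 m
PE = mgh = (25.9999)(9.6)(31.0) = 7737.57 J = 1.849 kcal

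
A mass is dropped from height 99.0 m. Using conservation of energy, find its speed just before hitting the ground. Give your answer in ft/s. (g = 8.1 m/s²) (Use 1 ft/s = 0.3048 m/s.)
mgh = ½mv² ⇒ v = √(2gh) = √(2·8.1·99.0) = 40.0475 m/s = 131.4 ft/s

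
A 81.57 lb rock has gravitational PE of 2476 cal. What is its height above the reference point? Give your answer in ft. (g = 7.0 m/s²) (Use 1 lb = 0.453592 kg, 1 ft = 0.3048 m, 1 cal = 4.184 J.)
Convert to SI: m = 36.9995 kg, PE = 10359.6 J
h = PE/(mg) = 10359.6/(36.9995·7.0) = 39.9989 m = 131.2 ft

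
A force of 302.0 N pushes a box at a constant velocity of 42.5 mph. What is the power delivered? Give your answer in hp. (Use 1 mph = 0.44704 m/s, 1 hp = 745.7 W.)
Convert to SI: F = 302.0 N, v = 18.9992 m/s
P = Fv = (302.0)(18.9992) = 5737.76 W = 7.694 hp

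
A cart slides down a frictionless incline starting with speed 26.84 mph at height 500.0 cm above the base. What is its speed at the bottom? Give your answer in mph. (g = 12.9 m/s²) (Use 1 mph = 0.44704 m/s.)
Convert to SI: v₀ = 11.9986 m/s, h = 5.0 m
½mv₀² + mgh = ½mv² ⇒ v = √(v₀² + 2gh) = √(11.9986² + 2·12.9·5.0) = 16.5217 m/s = 36.96 mph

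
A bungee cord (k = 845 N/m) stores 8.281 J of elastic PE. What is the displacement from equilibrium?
x = √(2·PE/k) = √(2·8.281/845) = 0.14 m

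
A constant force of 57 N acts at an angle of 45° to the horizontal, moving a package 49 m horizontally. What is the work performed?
W = F·d·cosθ = (57)(49)cos(45°) = 1975 J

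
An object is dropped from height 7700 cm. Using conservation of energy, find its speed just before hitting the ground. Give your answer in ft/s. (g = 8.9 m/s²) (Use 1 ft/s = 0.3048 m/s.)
Convert to SI: h = 77.0 m
mgh = ½mv² ⇒ v = √(2gh) = √(2·8.9·77.0) = 37.0216 m/s = 121.5 ft/s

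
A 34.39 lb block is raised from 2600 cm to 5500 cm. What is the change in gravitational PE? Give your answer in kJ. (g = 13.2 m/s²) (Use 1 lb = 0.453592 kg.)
Convert to SI: m = 15.599 kg, Δh = 29.0 m
ΔPE = mgΔh = (15.599)(13.2)(29.0) = 5971.31 J = 5.971 kJ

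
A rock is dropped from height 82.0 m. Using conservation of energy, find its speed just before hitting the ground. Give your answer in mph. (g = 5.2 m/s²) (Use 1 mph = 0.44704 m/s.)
mgh = ½mv² ⇒ v = √(2gh) = √(2·5.2·82.0) = 29.2027 m/s = 65.32 mph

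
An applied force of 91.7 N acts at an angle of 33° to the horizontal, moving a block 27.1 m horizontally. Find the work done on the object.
W = F·d·cosθ = (91.7)(27.1)cos(33°) = 2084 J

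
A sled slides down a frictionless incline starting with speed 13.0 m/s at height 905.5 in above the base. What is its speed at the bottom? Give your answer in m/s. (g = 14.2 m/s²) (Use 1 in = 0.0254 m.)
Convert to SI: v₀ = 13.0 m/s, h = 22.9997 m
½mv₀² + mgh = ½mv² ⇒ v = √(v₀² + 2gh) = √(13.0² + 2·14.2·22.9997) = 28.67 m/s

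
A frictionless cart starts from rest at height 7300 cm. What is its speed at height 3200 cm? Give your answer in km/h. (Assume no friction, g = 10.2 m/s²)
Convert to SI: h₁−h₂ = 41.0 m
mgh₁ = mgh₂ + ½mv² ⇒ v = √(2g(h₁−h₂)) = √(2·10.2·41.0) = 28.9206 m/s = 104.1 km/h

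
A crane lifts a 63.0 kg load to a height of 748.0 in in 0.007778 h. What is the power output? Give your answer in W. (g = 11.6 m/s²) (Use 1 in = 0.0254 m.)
Convert to SI: m = 63.0 kg, h = 18.9992 m, t = 28.0008 s
P = mgh/t = (63.0)(11.6)(18.9992)/28.0008 = 495.9 W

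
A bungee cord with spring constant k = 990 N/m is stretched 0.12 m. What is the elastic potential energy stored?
PE = ½kx² = ½(990)(0.12)² = 7.128 J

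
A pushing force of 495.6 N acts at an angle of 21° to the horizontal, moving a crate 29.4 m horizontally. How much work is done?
W = F·d·cosθ = (495.6)(29.4)cos(21°) = 13600 J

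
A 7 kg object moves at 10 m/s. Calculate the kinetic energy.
KE = ½mv² = ½(7)(10)² = 350.0 J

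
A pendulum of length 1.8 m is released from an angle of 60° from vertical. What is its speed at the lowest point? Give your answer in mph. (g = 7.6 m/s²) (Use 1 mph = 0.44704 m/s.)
h = L(1 − cosθ) = 1.8(1 − cos60°) = 0.9 m
v = √(2gh) = √(2·7.6·0.9) = 3.69865 m/s = 8.274 mph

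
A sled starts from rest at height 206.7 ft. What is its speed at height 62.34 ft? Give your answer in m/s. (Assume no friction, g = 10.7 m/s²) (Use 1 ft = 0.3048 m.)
Convert to SI: h₁−h₂ = 44.0009 m
mgh₁ = mgh₂ + ½mv² ⇒ v = √(2g(h₁−h₂)) = √(2·10.7·44.0009) = 30.69 m/s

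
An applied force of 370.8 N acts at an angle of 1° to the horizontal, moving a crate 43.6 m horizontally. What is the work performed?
W = F·d·cosθ = (370.8)(43.6)cos(1°) = 16160 J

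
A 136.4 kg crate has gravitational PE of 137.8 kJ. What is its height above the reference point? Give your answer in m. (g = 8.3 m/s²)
Convert to SI: m = 136.4 kg, PE = 137800 J
h = PE/(mg) = 137800/(136.4·8.3) = 121.7 m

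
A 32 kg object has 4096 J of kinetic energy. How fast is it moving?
v = √(2·KE/m) = √(2·4096/32) = 16.0 m/s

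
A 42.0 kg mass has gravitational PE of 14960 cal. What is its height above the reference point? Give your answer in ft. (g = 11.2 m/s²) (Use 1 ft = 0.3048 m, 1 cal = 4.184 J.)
Convert to SI: m = 42.0 kg, PE = 62592.6 J
h = PE/(mg) = 62592.6/(42.0·11.2) = 133.063 m = 436.6 ft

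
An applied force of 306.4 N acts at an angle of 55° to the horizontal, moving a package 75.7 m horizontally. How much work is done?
W = F·d·cosθ = (306.4)(75.7)cos(55°) = 13300 J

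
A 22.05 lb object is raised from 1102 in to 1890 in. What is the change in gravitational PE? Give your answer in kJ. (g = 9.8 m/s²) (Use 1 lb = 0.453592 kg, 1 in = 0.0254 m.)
Convert to SI: m = 10.0017 kg, Δh = 20.0152 m
ΔPE = mgΔh = (10.0017)(9.8)(20.0152) = 1961.82 J = 1.962 kJ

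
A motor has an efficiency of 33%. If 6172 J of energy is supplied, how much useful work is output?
W_out = η·W_in = 0.33·6172 = 2036.76 J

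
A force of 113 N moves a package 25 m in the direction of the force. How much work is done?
W = F·d = (113)(25) = 2825 J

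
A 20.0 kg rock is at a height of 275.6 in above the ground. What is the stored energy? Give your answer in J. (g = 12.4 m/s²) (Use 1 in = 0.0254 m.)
Convert to SI: m = 20.0 kg, h = 7.00024 m
PE = mgh = (20.0)(12.4)(7.00024) = 1736 J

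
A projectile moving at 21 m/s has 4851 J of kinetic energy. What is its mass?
m = 2·KE/v² = 2·4851/(21)² = 22.0 kg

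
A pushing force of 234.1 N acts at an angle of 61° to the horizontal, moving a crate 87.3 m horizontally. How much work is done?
W = F·d·cosθ = (234.1)(87.3)cos(61°) = 9908 J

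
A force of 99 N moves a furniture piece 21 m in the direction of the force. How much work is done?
W = F·d = (99)(21) = 2079 J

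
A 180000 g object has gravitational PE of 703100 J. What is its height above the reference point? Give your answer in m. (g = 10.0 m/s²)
Convert to SI: m = 180.0 kg, PE = 703100 J
h = PE/(mg) = 703100/(180.0·10.0) = 390.6 m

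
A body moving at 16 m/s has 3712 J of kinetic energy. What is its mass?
m = 2·KE/v² = 2·3712/(16)² = 29.0 kg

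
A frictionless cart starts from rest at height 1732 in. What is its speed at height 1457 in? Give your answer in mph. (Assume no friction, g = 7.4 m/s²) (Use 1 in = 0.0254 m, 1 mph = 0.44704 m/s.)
Convert to SI: h₁−h₂ = 6.985 m
mgh₁ = mgh₂ + ½mv² ⇒ v = √(2g(h₁−h₂)) = √(2·7.4·6.985) = 10.1675 m/s = 22.74 mph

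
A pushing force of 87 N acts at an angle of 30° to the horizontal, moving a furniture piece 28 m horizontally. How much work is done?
W = F·d·cosθ = (87)(28)cos(30°) = 2110 J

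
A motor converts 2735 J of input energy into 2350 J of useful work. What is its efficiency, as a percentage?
η = W_out/W_in = 2350/2735 = 85.92%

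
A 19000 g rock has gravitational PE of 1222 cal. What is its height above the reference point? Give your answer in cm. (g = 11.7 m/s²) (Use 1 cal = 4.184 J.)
Convert to SI: m = 19.0 kg, PE = 5112.85 J
h = PE/(mg) = 5112.85/(19.0·11.7) = 22.9998 m = 2300 cm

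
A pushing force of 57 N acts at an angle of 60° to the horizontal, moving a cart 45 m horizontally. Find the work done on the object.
W = F·d·cosθ = (57)(45)cos(60°) = 1283 J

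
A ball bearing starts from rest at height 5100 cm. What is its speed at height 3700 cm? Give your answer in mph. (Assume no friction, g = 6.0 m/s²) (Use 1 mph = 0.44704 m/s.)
Convert to SI: h₁−h₂ = 14.0 m
mgh₁ = mgh₂ + ½mv² ⇒ v = √(2g(h₁−h₂)) = √(2·6.0·14.0) = 12.9615 m/s = 28.99 mph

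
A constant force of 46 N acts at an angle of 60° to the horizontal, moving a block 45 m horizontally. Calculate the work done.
W = F·d·cosθ = (46)(45)cos(60°) = 1035 J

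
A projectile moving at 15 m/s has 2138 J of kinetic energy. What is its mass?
m = 2·KE/v² = 2·2138/(15)² = 19.0 kg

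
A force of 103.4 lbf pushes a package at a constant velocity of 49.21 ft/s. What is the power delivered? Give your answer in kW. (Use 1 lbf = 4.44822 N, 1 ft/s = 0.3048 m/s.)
Convert to SI: F = 459.946 N, v = 14.9992 m/s
P = Fv = (459.946)(14.9992) = 6898.82 W = 6.899 kW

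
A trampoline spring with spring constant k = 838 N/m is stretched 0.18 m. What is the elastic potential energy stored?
PE = ½kx² = ½(838)(0.18)² = 13.58 J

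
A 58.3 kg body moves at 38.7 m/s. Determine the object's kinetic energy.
KE = ½mv² = ½(58.3)(38.7)² = 43660 J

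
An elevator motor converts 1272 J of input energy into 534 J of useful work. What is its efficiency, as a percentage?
η = W_out/W_in = 534/1272 = 41.98%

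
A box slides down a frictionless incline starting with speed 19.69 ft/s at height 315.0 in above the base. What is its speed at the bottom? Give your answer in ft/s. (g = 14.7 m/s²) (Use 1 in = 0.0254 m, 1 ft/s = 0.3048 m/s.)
Convert to SI: v₀ = 6.00151 m/s, h = 8.001 m
½mv₀² + mgh = ½mv² ⇒ v = √(v₀² + 2gh) = √(6.00151² + 2·14.7·8.001) = 16.4696 m/s = 54.03 ft/s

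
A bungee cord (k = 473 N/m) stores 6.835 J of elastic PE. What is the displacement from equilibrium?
x = √(2·PE/k) = √(2·6.835/473) = 0.17 m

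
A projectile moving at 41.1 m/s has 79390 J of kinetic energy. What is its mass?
m = 2·KE/v² = 2·79390/(41.1)² = 94.0 kg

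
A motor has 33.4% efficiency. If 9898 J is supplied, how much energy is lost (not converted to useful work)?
W_lost = W_in(1 − η) = 9898·(1 − 0.334) = 6592 J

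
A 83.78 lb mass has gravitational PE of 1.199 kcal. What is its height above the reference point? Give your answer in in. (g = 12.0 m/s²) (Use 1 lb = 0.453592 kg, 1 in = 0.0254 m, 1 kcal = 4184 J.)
Convert to SI: m = 38.0019 kg, PE = 5016.62 J
h = PE/(mg) = 5016.62/(38.0019·12.0) = 11.0008 m = 433.1 in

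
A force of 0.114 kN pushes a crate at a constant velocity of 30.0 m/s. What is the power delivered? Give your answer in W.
Convert to SI: F = 114.0 N, v = 30.0 m/s
P = Fv = (114.0)(30.0) = 3420 W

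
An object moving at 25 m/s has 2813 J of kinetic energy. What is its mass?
m = 2·KE/v² = 2·2813/(25)² = 9.002 kg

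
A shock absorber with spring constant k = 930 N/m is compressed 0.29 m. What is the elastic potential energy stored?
PE = ½kx² = ½(930)(0.29)² = 39.11 J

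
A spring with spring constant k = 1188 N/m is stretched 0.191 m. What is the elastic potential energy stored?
PE = ½kx² = ½(1188)(0.191)² = 21.67 J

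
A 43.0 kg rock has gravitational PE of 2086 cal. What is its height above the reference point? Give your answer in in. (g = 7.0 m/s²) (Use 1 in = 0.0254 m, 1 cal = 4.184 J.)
Convert to SI: m = 43.0 kg, PE = 8727.82 J
h = PE/(mg) = 8727.82/(43.0·7.0) = 28.9961 m = 1142 in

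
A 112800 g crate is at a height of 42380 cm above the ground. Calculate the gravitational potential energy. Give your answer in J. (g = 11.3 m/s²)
Convert to SI: m = 112.8 kg, h = 423.8 m
PE = mgh = (112.8)(11.3)(423.8) = 540200 J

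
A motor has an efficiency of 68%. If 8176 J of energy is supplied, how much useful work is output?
W_out = η·W_in = 0.68·8176 = 5559.68 J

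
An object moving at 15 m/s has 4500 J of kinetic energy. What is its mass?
m = 2·KE/v² = 2·4500/(15)² = 40.0 kg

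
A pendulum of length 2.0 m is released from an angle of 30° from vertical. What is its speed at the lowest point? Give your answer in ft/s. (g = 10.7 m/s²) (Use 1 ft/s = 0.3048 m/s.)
h = L(1 − cosθ) = 2.0(1 − cos30°) = 0.267949 m
v = √(2gh) = √(2·10.7·0.267949) = 2.3946 m/s = 7.856 ft/s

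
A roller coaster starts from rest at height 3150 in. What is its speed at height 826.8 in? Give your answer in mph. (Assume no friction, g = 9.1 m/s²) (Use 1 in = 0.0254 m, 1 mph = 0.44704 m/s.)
Convert to SI: h₁−h₂ = 59.0093 m
mgh₁ = mgh₂ + ½mv² ⇒ v = √(2g(h₁−h₂)) = √(2·9.1·59.0093) = 32.7715 m/s = 73.31 mph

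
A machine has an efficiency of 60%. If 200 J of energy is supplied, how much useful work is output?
W_out = η·W_in = 0.6·200 = 120.0 J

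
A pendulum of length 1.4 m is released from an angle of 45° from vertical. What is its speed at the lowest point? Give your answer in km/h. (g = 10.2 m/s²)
h = L(1 − cosθ) = 1.4(1 − cos45°) = 0.410051 m
v = √(2gh) = √(2·10.2·0.410051) = 2.89224 m/s = 10.41 km/h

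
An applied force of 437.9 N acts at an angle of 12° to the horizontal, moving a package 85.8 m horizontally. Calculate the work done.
W = F·d·cosθ = (437.9)(85.8)cos(12°) = 36750 J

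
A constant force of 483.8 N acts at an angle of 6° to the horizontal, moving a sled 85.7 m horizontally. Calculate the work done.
W = F·d·cosθ = (483.8)(85.7)cos(6°) = 41230 J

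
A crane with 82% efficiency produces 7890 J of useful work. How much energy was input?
W_in = W_out/η = 7890/0.82 = 9622 J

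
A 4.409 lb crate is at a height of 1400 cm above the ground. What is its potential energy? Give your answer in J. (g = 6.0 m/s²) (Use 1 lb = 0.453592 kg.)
Convert to SI: m = 1.99989 kg, h = 14.0 m
PE = mgh = (1.99989)(6.0)(14.0) = 168.0 J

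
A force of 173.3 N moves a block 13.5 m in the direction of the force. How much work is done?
W = F·d = (173.3)(13.5) = 2340 J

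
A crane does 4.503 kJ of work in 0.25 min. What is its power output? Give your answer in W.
Convert to SI: W = 4503.0 J, t = 15.0 s
P = W/t = 4503.0/15.0 = 300.2 W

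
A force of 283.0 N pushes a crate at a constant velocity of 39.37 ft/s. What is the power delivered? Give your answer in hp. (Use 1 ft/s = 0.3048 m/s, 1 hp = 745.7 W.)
Convert to SI: F = 283.0 N, v = 12.0 m/s
P = Fv = (283.0)(12.0) = 3395.99 W = 4.554 hp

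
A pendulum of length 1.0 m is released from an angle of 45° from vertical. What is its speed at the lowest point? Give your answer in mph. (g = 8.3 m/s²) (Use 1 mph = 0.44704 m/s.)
h = L(1 − cosθ) = 1.0(1 − cos45°) = 0.292893 m
v = √(2gh) = √(2·8.3·0.292893) = 2.205 m/s = 4.932 mph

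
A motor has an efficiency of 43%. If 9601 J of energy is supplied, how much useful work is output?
W_out = η·W_in = 0.43·9601 = 4128.43 J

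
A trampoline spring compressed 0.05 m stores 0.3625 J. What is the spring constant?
k = 2·PE/x² = 2·0.3625/(0.05)² = 290.0 N/m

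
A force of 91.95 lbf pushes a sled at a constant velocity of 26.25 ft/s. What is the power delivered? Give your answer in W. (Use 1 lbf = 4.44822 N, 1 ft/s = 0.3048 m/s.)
Convert to SI: F = 409.014 N, v = 8.001 m/s
P = Fv = (409.014)(8.001) = 3273 W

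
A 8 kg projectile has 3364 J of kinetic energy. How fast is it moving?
v = √(2·KE/m) = √(2·3364/8) = 29.0 m/s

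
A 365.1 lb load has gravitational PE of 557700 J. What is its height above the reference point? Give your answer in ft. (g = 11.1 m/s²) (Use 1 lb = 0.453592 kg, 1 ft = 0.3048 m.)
Convert to SI: m = 165.606 kg, PE = 557700 J
h = PE/(mg) = 557700/(165.606·11.1) = 303.389 m = 995.4 ft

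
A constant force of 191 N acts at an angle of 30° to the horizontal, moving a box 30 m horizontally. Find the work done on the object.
W = F·d·cosθ = (191)(30)cos(30°) = 4962 J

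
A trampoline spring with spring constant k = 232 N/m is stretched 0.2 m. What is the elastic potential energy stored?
PE = ½kx² = ½(232)(0.2)² = 4.64 J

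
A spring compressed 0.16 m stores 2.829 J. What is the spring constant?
k = 2·PE/x² = 2·2.829/(0.16)² = 221.0 N/m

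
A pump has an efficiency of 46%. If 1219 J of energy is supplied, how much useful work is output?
W_out = η·W_in = 0.46·1219 = 560.74 J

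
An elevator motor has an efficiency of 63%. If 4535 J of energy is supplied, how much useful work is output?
W_out = η·W_in = 0.63·4535 = 2857.05 J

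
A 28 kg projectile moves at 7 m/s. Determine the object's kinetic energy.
KE = ½mv² = ½(28)(7)² = 686.0 J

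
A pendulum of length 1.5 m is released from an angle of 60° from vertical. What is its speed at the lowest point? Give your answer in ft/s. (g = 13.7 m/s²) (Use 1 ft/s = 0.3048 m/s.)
h = L(1 − cosθ) = 1.5(1 − cos60°) = 0.75 m
v = √(2gh) = √(2·13.7·0.75) = 4.53321 m/s = 14.87 ft/s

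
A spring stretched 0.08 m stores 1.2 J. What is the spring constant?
k = 2·PE/x² = 2·1.2/(0.08)² = 375.0 N/m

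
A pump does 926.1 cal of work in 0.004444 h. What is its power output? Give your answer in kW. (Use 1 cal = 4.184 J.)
Convert to SI: W = 3874.8 J, t = 15.9984 s
P = W/t = 3874.8/15.9984 = 242.199 W = 0.2422 kW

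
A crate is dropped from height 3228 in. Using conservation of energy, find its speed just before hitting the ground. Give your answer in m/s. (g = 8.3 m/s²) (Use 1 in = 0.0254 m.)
Convert to SI: h = 81.9912 m
mgh = ½mv² ⇒ v = √(2gh) = √(2·8.3·81.9912) = 36.89 m/s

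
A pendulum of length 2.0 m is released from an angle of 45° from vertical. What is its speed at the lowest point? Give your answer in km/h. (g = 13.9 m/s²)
h = L(1 − cosθ) = 2.0(1 − cos45°) = 0.585786 m
v = √(2gh) = √(2·13.9·0.585786) = 4.03545 m/s = 14.53 km/h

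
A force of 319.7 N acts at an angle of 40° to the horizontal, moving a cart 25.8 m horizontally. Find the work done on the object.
W = F·d·cosθ = (319.7)(25.8)cos(40°) = 6319 J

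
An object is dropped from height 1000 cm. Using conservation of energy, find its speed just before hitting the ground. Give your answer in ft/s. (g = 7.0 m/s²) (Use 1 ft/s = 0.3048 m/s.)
Convert to SI: h = 10.0 m
mgh = ½mv² ⇒ v = √(2gh) = √(2·7.0·10.0) = 11.8322 m/s = 38.82 ft/s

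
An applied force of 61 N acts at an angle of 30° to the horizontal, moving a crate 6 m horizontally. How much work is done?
W = F·d·cosθ = (61)(6)cos(30°) = 317.0 J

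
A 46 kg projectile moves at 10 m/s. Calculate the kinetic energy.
KE = ½mv² = ½(46)(10)² = 2300.0 J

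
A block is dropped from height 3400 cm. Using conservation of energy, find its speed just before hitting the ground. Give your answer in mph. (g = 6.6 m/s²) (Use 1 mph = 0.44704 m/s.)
Convert to SI: h = 34.0 m
mgh = ½mv² ⇒ v = √(2gh) = √(2·6.6·34.0) = 21.1849 m/s = 47.39 mph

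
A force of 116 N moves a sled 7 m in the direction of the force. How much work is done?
W = F·d = (116)(7) = 812.0 J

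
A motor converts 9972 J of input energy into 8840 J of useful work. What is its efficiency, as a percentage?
η = W_out/W_in = 8840/9972 = 88.65%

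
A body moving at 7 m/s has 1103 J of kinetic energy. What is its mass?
m = 2·KE/v² = 2·1103/(7)² = 45.02 kg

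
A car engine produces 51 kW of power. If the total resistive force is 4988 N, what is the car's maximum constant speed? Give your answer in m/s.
P = Fv ⇒ v = P/F = 51000 W/4988.0 N = 10.22 m/s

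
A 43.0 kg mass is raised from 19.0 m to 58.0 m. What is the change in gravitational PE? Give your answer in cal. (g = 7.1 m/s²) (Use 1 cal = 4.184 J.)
ΔPE = mgΔh = (43.0)(7.1)(39.0) = 11906.7 J = 2846 cal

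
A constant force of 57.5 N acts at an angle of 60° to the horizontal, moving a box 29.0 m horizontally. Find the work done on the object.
W = F·d·cosθ = (57.5)(29.0)cos(60°) = 833.8 J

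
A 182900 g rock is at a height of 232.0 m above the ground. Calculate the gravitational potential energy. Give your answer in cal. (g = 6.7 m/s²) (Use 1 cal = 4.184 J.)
Convert to SI: m = 182.9 kg, h = 232.0 m
PE = mgh = (182.9)(6.7)(232.0) = 284300 J = 67950 cal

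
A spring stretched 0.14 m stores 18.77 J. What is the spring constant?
k = 2·PE/x² = 2·18.77/(0.14)² = 1915 N/m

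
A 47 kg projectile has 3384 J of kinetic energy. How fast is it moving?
v = √(2·KE/m) = √(2·3384/47) = 12.0 m/s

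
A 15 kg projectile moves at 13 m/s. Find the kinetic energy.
KE = ½mv² = ½(15)(13)² = 1267.5 J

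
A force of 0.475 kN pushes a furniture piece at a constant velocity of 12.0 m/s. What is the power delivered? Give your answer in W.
Convert to SI: F = 475.0 N, v = 12.0 m/s
P = Fv = (475.0)(12.0) = 5700 W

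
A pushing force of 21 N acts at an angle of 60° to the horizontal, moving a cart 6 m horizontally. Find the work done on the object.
W = F·d·cosθ = (21)(6)cos(60°) = 63.0 J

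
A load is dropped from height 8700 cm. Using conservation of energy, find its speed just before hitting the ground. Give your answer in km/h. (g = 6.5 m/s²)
Convert to SI: h = 87.0 m
mgh = ½mv² ⇒ v = √(2gh) = √(2·6.5·87.0) = 33.6303 m/s = 121.1 km/h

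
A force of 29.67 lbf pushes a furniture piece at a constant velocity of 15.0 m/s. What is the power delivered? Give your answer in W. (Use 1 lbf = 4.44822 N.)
Convert to SI: F = 131.979 N, v = 15.0 m/s
P = Fv = (131.979)(15.0) = 1980 W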